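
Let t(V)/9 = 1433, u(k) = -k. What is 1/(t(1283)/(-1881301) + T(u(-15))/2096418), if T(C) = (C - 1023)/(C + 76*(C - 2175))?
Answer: -35965932050873645/246559390262209 ≈ -145.87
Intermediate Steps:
t(V) = 12897 (t(V) = 9*1433 = 12897)
T(C) = (-1023 + C)/(-165300 + 77*C) (T(C) = (-1023 + C)/(C + 76*(-2175 + C)) = (-1023 + C)/(C + (-165300 + 76*C)) = (-1023 + C)/(-165300 + 77*C))
1/(t(1283)/(-1881301) + T(u(-15))/2096418) = 1/(12897/(-1881301) + ((-1023 - 1*(-15))/(-165300 + 77*(-1*(-15))))/2096418) = 1/(12897*(-1/1881301) + ((-1023 + 15)/(-165300 + 77*15))*(1/2096418)) = 1/(-12897/1881301 + (-1008/(-165300 + 1155))*(1/2096418)) = 1/(-12897/1881301 + (-1008/(-164145))*(1/2096418)) = 1/(-12897/1881301 - 1/164145*(-1008)*(1/2096418)) = 1/(-12897/1881301 + (336/54715)*(1/2096418)) = 1/(-12897/1881301 + 56/19117585145) = 1/(-246559390262209/35965932050873645) = -35965932050873645/246559390262209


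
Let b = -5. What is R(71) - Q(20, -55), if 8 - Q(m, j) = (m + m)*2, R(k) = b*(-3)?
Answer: 87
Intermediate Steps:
R(k) = 15 (R(k) = -5*(-3) = 15)
Q(m, j) = 8 - 4*m (Q(m, j) = 8 - (m + m)*2 = 8 - 2*m*2 = 8 - 4*m)
R(71) - Q(20, -55) = 15 - (8 - 4*20) = 15 - (8 - 80) = 15 - 1*(-72) = 15 + 72 = 87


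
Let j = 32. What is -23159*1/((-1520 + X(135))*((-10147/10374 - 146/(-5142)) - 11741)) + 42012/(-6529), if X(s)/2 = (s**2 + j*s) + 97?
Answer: -4569885472035269663/710201638109902494 ≈ -6.4346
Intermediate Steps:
X(s) = 194 + 2*s**2 + 64*s (X(s) = 2*((s**2 + 32*s) + 97) = 2*(97 + s**2 + 32*s) = 194 + 2*s**2 + 64*s)
-23159*1/((-1520 + X(135))*((-10147/10374 - 146/(-5142)) - 11741)) + 42012/(-6529) = -23159*1/((-1520 + (194 + 2*135**2 + 64*135))*((-10147/10374 - 146/(-5142)) - 11741)) + 42012/(-6529) = -23159*1/((-1520 + (194 + 2*18225 + 8640))*((-10147*1/10374 - 146*(-1/5142)) - 11741)) + 42012*(-1/6529) = -23159*1/((-1520 + (194 + 36450 + 8640))*((-10147/10374 + 73/2571) - 11741)) - 42012/6529 = -23159*1/((-1520 + 45284)*(-2814515/2963506 - 11741)) - 42012/6529 = -23159/((-34797338461/2963506*43764)) - 42012/6529 = -23159/(-108776480029086/211679) - 42012/6529 = -23159*(-211679/108776480029086) - 42012/6529 = 4902273961/108776480029086 - 42012/6529 = -4569885472035269663/710201638109902494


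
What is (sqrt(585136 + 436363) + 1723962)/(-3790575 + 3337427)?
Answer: -861981/226574 - 23*sqrt(1931)/453148 ≈ -3.8066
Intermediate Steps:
(sqrt(585136 + 436363) + 1723962)/(-3790575 + 3337427) = (sqrt(1021499) + 1723962)/(-453148) = (23*sqrt(1931) + 1723962)*(-1/453148) = (1723962 + 23*sqrt(1931))*(-1/453148) = -861981/226574 - 23*sqrt(1931)/453148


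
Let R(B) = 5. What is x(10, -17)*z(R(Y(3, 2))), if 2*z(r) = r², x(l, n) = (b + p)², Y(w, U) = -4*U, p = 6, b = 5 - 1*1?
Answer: 1250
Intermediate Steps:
b = 4 (b = 5 - 1 = 4)
x(l, n) = 100 (x(l, n) = (4 + 6)² = 10² = 100)
z(r) = r²/2
x(10, -17)*z(R(Y(3, 2))) = 100*((½)*5²) = 100*((½)*25) = 100*(25/2) = 1250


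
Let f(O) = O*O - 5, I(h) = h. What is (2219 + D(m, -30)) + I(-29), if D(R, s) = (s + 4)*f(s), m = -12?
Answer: -21080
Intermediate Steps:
f(O) = -5 + O**2 (f(O) = O**2 - 5 = -5 + O**2)
D(R, s) = (-5 + s**2)*(4 + s) (D(R, s) = (s + 4)*(-5 + s**2) = (4 + s)*(-5 + s**2) = (-5 + s**2)*(4 + s))
(2219 + D(m, -30)) + I(-29) = (2219 + (-5 + (-30)**2)*(4 - 30)) - 29 = (2219 + (-5 + 900)*(-26)) - 29 = (2219 + 895*(-26)) - 29 = (2219 - 23270) - 29 = -21051 - 29 = -21080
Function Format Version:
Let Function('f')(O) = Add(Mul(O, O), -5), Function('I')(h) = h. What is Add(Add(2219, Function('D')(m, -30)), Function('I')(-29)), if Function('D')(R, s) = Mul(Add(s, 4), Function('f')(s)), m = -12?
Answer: -21080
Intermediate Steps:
Function('f')(O) = Add(-5, Pow(O, 2)) (Function('f')(O) = Add(Pow(O, 2), -5) = Add(-5, Pow(O, 2)))
Function('D')(R, s) = Mul(Add(-5, Pow(s, 2)), Add(4, s)) (Function('D')(R, s) = Mul(Add(s, 4), Add(-5, Pow(s, 2))) = Mul(Add(4, s), Add(-5, Pow(s, 2))) = Mul(Add(-5, Pow(s, 2)), Add(4, s)))
Add(Add(2219, Function('D')(m, -30)), Function('I')(-29)) = Add(Add(2219, Mul(Add(-5, Pow(-30, 2)), Add(4, -30))), -29) = Add(Add(2219, Mul(Add(-5, 900), -26)), -29) = Add(Add(2219, Mul(895, -26)), -29) = Add(Add(2219, -23270), -29) = Add(-21051, -29) = -21080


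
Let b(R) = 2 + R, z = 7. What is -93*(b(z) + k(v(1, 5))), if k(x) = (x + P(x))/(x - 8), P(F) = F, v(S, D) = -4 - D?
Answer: -15903/17 ≈ -935.47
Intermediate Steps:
k(x) = 2*x/(-8 + x) (k(x) = (x + x)/(x - 8) = (2*x)/(-8 + x) = 2*x/(-8 + x))
-93*(b(z) + k(v(1, 5))) = -93*((2 + 7) + 2*(-4 - 1*5)/(-8 + (-4 - 1*5))) = -93*(9 + 2*(-4 - 5)/(-8 + (-4 - 5))) = -93*(9 + 2*(-9)/(-8 - 9)) = -93*(9 + 2*(-9)/(-17)) = -93*(9 + 2*(-9)*(-1/17)) = -93*(9 + 18/17) = -93*171/17 = -15903/17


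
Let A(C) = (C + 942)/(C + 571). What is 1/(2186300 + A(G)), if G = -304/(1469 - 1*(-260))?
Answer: 51945/113567439206 ≈ 4.5739e-7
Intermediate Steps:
G = -16/91 (G = -304/(1469 + 260) = -304/1729 = -304*1/1729 = -16/91 ≈ -0.17582)
A(C) = (942 + C)/(571 + C)
1/(2186300 + A(G)) = 1/(2186300 + (942 - 16/91)/(571 - 16/91)) = 1/(2186300 + (85706/91)/(51945/91)) = 1/(2186300 + (91/51945)*(85706/91)) = 1/(2186300 + 85706/51945) = 1/(113567439206/51945) = 51945/113567439206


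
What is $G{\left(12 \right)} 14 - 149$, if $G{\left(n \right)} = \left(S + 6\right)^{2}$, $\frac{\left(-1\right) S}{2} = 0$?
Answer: $355$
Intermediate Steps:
$S = 0$ ($S = \left(-2\right) 0 = 0$)
$G{\left(n \right)} = 36$ ($G{\left(n \right)} = \left(0 + 6\right)^{2} = 6^{2} = 36$)
$G{\left(12 \right)} 14 - 149 = 36 \cdot 14 - 149 = 504 - 149 = 355$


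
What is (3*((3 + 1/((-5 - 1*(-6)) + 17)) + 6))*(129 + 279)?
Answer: 11084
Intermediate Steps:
(3*((3 + 1/((-5 - 1*(-6)) + 17)) + 6))*(129 + 279) = (3*((3 + 1/((-5 + 6) + 17)) + 6))*408 = (3*((3 + 1/(1 + 17)) + 6))*408 = (3*((3 + 1/18) + 6))*408 = (3*(55/18 + 6))*408 = (3*(163/18))*408 = (163/6)*408 = 11084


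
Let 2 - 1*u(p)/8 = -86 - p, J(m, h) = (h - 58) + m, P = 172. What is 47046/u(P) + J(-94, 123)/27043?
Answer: 636102329/28124720 ≈ 22.617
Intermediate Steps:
J(m, h) = -58 + h + m (J(m, h) = (-58 + h) + m = -58 + h + m)
u(p) = 704 + 8*p (u(p) = 16 - 8*(-86 - p) = 16 + (688 + 8*p) = 704 + 8*p)
47046/u(P) + J(-94, 123)/27043 = 47046/(704 + 8*172) + (-58 + 123 - 94)/27043 = 47046/(704 + 1376) - 29*1/27043 = 47046/2080 - 29/27043 = 47046*(1/2080) - 29/27043 = 23523/1040 - 29/27043 = 636102329/28124720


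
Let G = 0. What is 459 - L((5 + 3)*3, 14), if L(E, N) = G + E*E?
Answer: -117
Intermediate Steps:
L(E, N) = E**2 (L(E, N) = 0 + E*E = 0 + E**2 = E**2)
459 - L((5 + 3)*3, 14) = 459 - ((5 + 3)*3)**2 = 459 - (8*3)**2 = 459 - 1*24**2 = 459 - 1*576 = 459 - 576 = -117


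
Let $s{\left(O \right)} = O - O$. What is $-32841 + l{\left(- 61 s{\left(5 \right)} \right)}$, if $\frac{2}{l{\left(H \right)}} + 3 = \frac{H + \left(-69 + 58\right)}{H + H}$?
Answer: $-32841$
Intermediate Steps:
$s{\left(O \right)} = 0$
$l{\left(H \right)} = \frac{2}{-3 + \frac{-11 + H}{2 H}}$ ($l{\left(H \right)} = \frac{2}{-3 + \frac{H + \left(-69 + 58\right)}{H + H}} = \frac{2}{-3 + \frac{H - 11}{2 H}} = \frac{2}{-3 + \left(-11 + H\right) \frac{1}{2 H}} = \frac{2}{-3 + \frac{-11 + H}{2 H}}$)
$-32841 + l{\left(- 61 s{\left(5 \right)} \right)} = -32841 - \frac{4 \left(\left(-61\right) 0\right)}{11 + 5 \left(\left(-61\right) 0\right)} = -32841 - \frac{0}{11 + 5 \cdot 0} = -32841 - \frac{0}{11 + 0} = -32841 - \frac{0}{11} = -32841 - 0 \cdot \frac{1}{11} = -32841 + 0 = -32841$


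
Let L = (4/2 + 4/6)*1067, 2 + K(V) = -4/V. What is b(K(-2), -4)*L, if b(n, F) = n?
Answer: 0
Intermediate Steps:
K(V) = -2 - 4/V
L = 8536/3 (L = (4*(½) + 4*(⅙))*1067 = (2 + ⅔)*1067 = (8/3)*1067 = 8536/3 ≈ 2845.3)
b(K(-2), -4)*L = (-2 - 4/(-2))*(8536/3) = (-2 - 4*(-½))*(8536/3) = (-2 + 2)*(8536/3) = 0*(8536/3) = 0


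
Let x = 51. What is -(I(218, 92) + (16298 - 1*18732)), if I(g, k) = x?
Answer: 2383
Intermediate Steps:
I(g, k) = 51
-(I(218, 92) + (16298 - 1*18732)) = -(51 + (16298 - 1*18732)) = -(51 + (16298 - 18732)) = -(51 - 2434) = -1*(-2383) = 2383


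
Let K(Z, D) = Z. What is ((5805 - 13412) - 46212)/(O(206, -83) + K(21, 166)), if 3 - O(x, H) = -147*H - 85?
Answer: 53819/12092 ≈ 4.4508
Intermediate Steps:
O(x, H) = 88 + 147*H (O(x, H) = 3 - (-147*H - 85) = 3 - (-85 - 147*H) = 3 + (85 + 147*H) = 88 + 147*H)
((5805 - 13412) - 46212)/(O(206, -83) + K(21, 166)) = ((5805 - 13412) - 46212)/((88 + 147*(-83)) + 21) = (-7607 - 46212)/((88 - 12201) + 21) = -53819/(-12113 + 21) = -53819/(-12092) = -53819*(-1/12092) = 53819/12092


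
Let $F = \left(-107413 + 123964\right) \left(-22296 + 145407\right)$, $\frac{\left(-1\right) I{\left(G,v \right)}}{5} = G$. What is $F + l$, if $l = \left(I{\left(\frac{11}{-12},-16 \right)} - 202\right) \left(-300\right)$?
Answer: $2037669386$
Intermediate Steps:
$I{\left(G,v \right)} = - 5 G$
$F = 2037610161$ ($F = 16551 \cdot 123111 = 2037610161$)
$l = 59225$ ($l = \left(- 5 \frac{11}{-12} - 202\right) \left(-300\right) = \left(- 5 \cdot 11 \left(- \frac{1}{12}\right) - 202\right) \left(-300\right) = \left(\left(-5\right) \left(- \frac{11}{12}\right) - 202\right) \left(-300\right) = \left(\frac{55}{12} - 202\right) \left(-300\right) = \left(- \frac{2369}{12}\right) \left(-300\right) = 59225$)
$F + l = 2037610161 + 59225 = 2037669386$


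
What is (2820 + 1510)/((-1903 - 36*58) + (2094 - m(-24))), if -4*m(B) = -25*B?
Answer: -4330/1747 ≈ -2.4785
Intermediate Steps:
m(B) = 25*B/4 (m(B) = -(-25)*B/4 = 25*B/4)
(2820 + 1510)/((-1903 - 36*58) + (2094 - m(-24))) = (2820 + 1510)/((-1903 - 36*58) + (2094 - 25*(-24)/4)) = 4330/((-1903 - 1*2088) + (2094 - 1*(-150))) = 4330/((-1903 - 2088) + (2094 + 150)) = 4330/(-3991 + 2244) = 4330/(-1747) = 4330*(-1/1747) = -4330/1747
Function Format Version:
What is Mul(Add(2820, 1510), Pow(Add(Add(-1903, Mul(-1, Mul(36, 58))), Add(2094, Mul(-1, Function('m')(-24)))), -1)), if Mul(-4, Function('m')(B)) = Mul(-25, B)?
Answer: Rational(-4330, 1747) ≈ -2.4785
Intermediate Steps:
Function('m')(B) = Mul(Rational(25, 4), B) (Function('m')(B) = Mul(Rational(-1, 4), Mul(-25, B)) = Mul(Rational(25, 4), B))
Mul(Add(2820, 1510), Pow(Add(Add(-1903, Mul(-1, Mul(36, 58))), Add(2094, Mul(-1, Function('m')(-24)))), -1)) = Mul(Add(2820, 1510), Pow(Add(Add(-1903, Mul(-1, Mul(36, 58))), Add(2094, Mul(-1, Mul(Rational(25, 4), -24)))), -1)) = Mul(4330, Pow(Add(Add(-1903, Mul(-1, 2088)), Add(2094, Mul(-1, -150))), -1)) = Mul(4330, Pow(Add(Add(-1903, -2088), Add(2094, 150)), -1)) = Mul(4330, Pow(Add(-3991, 2244), -1)) = Mul(4330, Pow(-1747, -1)) = Mul(4330, Rational(-1, 1747)) = Rational(-4330, 1747)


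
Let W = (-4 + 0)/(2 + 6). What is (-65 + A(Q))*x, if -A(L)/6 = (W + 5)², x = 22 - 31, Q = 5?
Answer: 3357/2 ≈ 1678.5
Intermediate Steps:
x = -9
W = -½ (W = -4/8 = -4*⅛ = -½ ≈ -0.50000)
A(L) = -243/2 (A(L) = -6*(-½ + 5)² = -6*(9/2)² = -6*81/4 = -243/2)
(-65 + A(Q))*x = (-65 - 243/2)*(-9) = -373/2*(-9) = 3357/2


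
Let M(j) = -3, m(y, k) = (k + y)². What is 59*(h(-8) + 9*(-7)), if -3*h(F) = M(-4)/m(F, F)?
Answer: -951493/256 ≈ -3716.8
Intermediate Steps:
h(F) = 1/(4*F²) (h(F) = -(-1)/((F + F)²) = -(-1)/((2*F)²) = -(-1)/(4*F²) = 1/(4*F²))
59*(h(-8) + 9*(-7)) = 59*((¼)/(-8)² + 9*(-7)) = 59*((¼)*(1/64) - 63) = 59*(1/256 - 63) = 59*(-16127/256) = -951493/256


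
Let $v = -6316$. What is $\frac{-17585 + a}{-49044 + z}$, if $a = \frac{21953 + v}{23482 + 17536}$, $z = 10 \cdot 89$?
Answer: $\frac{721285893}{1975180772} \approx 0.36517$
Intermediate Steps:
$z = 890$
$a = \frac{15637}{41018}$ ($a = \frac{21953 - 6316}{23482 + 17536} = \frac{15637}{41018} \approx 0.38122$)
$\frac{-17585 + a}{-49044 + z} = \frac{-17585 + \frac{15637}{41018}}{-49044 + 890} = - \frac{721285893}{41018 \left(-48154\right)} = \left(- \frac{721285893}{41018}\right) \left(- \frac{1}{48154}\right) = \frac{721285893}{1975180772}$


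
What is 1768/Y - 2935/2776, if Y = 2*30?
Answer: 1182967/41640 ≈ 28.409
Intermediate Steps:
Y = 60
1768/Y - 2935/2776 = 1768/60 - 2935/2776 = 1768*(1/60) - 2935*1/2776 = 442/15 - 2935/2776 = 1182967/41640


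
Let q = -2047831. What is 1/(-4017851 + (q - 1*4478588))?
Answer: -1/10544270 ≈ -9.4838e-8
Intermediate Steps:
1/(-4017851 + (q - 1*4478588)) = 1/(-4017851 + (-2047831 - 1*4478588)) = 1/(-4017851 + (-2047831 - 4478588)) = 1/(-4017851 - 6526419) = 1/(-10544270) = -1/10544270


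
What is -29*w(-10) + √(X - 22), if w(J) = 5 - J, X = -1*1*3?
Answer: -435 + 5*I ≈ -435.0 + 5.0*I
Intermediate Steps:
X = -3 (X = -1*3 = -3)
-29*w(-10) + √(X - 22) = -29*(5 - 1*(-10)) + √(-3 - 22) = -29*(5 + 10) + √(-25) = -29*15 + 5*I = -435 + 5*I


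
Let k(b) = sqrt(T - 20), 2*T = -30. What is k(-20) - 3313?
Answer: -3313 + I*sqrt(35) ≈ -3313.0 + 5.9161*I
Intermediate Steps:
T = -15 (T = (1/2)*(-30) = -15)
k(b) = I*sqrt(35) (k(b) = sqrt(-15 - 20) = sqrt(-35) = I*sqrt(35))
k(-20) - 3313 = I*sqrt(35) - 3313 = -3313 + I*sqrt(35)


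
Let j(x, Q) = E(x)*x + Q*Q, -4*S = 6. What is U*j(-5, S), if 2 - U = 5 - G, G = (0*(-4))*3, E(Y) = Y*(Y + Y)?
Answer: 2973/4 ≈ 743.25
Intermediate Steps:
S = -3/2 (S = -¼*6 = -3/2 ≈ -1.5000)
E(Y) = 2*Y² (E(Y) = Y*(2*Y) = 2*Y²)
G = 0 (G = 0*3 = 0)
U = -3 (U = 2 - (5 - 1*0) = 2 - (5 + 0) = 2 - 1*5 = 2 - 5 = -3)
j(x, Q) = Q² + 2*x³ (j(x, Q) = (2*x²)*x + Q*Q = 2*x³ + Q² = Q² + 2*x³)
U*j(-5, S) = -3*((-3/2)² + 2*(-5)³) = -3*(9/4 + 2*(-125)) = -3*(9/4 - 250) = -3*(-991/4) = 2973/4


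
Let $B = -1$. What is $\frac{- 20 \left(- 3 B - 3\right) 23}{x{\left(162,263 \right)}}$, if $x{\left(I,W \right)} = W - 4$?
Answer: $0$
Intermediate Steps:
$x{\left(I,W \right)} = -4 + W$ ($x{\left(I,W \right)} = W - 4 = -4 + W$)
$\frac{- 20 \left(- 3 B - 3\right) 23}{x{\left(162,263 \right)}} = \frac{- 20 \left(\left(-3\right) \left(-1\right) - 3\right) 23}{-4 + 263} = \frac{- 20 \left(3 - 3\right) 23}{259} = \left(-20\right) 0 \cdot 23 \cdot \frac{1}{259} = 0 \cdot 23 \cdot \frac{1}{259} = 0 \cdot \frac{1}{259} = 0$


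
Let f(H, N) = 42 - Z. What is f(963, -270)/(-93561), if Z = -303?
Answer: -115/31187 ≈ -0.0036874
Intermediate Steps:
f(H, N) = 345 (f(H, N) = 42 - 1*(-303) = 42 + 303 = 345)
f(963, -270)/(-93561) = 345/(-93561) = 345*(-1/93561) = -115/31187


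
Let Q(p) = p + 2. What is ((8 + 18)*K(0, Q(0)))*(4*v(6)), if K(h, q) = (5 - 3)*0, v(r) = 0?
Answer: 0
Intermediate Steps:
Q(p) = 2 + p
K(h, q) = 0 (K(h, q) = 2*0 = 0)
((8 + 18)*K(0, Q(0)))*(4*v(6)) = ((8 + 18)*0)*(4*0) = (26*0)*0 = 0*0 = 0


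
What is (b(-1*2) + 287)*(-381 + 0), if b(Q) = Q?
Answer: -108585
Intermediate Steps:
(b(-1*2) + 287)*(-381 + 0) = (-1*2 + 287)*(-381 + 0) = (-2 + 287)*(-381) = 285*(-381) = -108585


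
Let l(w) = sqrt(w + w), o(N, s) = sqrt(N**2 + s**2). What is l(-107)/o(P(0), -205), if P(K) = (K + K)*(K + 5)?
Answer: I*sqrt(214)/205 ≈ 0.07136*I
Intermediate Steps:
P(K) = 2*K*(5 + K) (P(K) = (2*K)*(5 + K) = 2*K*(5 + K))
l(w) = sqrt(2)*sqrt(w) (l(w) = sqrt(2*w) = sqrt(2)*sqrt(w))
l(-107)/o(P(0), -205) = (sqrt(2)*sqrt(-107))/(sqrt((2*0*(5 + 0))**2 + (-205)**2)) = (sqrt(2)*(I*sqrt(107)))/(sqrt((2*0*5)**2 + 42025)) = (I*sqrt(214))/(sqrt(0**2 + 42025)) = (I*sqrt(214))/(sqrt(0 + 42025)) = (I*sqrt(214))/(sqrt(42025)) = (I*sqrt(214))/205 = (I*sqrt(214))*(1/205) = I*sqrt(214)/205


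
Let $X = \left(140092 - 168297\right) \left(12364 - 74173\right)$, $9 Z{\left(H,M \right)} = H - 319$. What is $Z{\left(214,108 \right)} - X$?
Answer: $- \frac{5229968570}{3} \approx -1.7433 \cdot 10^{9}$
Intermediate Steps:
$Z{\left(H,M \right)} = - \frac{319}{9} + \frac{H}{9}$ ($Z{\left(H,M \right)} = \frac{H - 319}{9} = \frac{-319 + H}{9} = - \frac{319}{9} + \frac{H}{9}$)
$X = 1743322845$ ($X = \left(-28205\right) \left(-61809\right) = 1743322845$)
$Z{\left(214,108 \right)} - X = \left(- \frac{319}{9} + \frac{1}{9} \cdot 214\right) - 1743322845 = \left(- \frac{319}{9} + \frac{214}{9}\right) - 1743322845 = - \frac{35}{3} - 1743322845 = - \frac{5229968570}{3}$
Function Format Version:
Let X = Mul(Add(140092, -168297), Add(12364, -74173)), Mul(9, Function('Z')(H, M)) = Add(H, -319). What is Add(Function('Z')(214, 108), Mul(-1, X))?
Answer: Rational(-5229968570, 3) ≈ -1.7433e+9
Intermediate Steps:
Function('Z')(H, M) = Add(Rational(-319, 9), Mul(Rational(1, 9), H)) (Function('Z')(H, M) = Mul(Rational(1, 9), Add(H, -319)) = Mul(Rational(1, 9), Add(-319, H)) = Add(Rational(-319, 9), Mul(Rational(1, 9), H)))
X = 1743322845 (X = Mul(-28205, -61809) = 1743322845)
Add(Function('Z')(214, 108), Mul(-1, X)) = Add(Add(Rational(-319, 9), Mul(Rational(1, 9), 214)), Mul(-1, 1743322845)) = Add(Add(Rational(-319, 9), Rational(214, 9)), -1743322845) = Add(Rational(-35, 3), -1743322845) = Rational(-5229968570, 3)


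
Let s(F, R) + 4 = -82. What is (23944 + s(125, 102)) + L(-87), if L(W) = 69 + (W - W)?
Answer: 23927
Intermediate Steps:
s(F, R) = -86 (s(F, R) = -4 - 82 = -86)
L(W) = 69 (L(W) = 69 + 0 = 69)
(23944 + s(125, 102)) + L(-87) = (23944 - 86) + 69 = 23858 + 69 = 23927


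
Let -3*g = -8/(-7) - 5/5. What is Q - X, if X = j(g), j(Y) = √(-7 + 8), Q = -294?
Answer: -295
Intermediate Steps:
g = -1/21 (g = -(-8/(-7) - 5/5)/3 = -(-8*(-⅐) - 5*⅕)/3 = -(8/7 - 1)/3 = -⅓*⅐ = -1/21 ≈ -0.047619)
j(Y) = 1 (j(Y) = √1 = 1)
X = 1
Q - X = -294 - 1*1 = -294 - 1 = -295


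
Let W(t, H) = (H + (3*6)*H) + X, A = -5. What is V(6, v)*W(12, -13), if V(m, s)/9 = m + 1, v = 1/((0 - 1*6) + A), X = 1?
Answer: -15498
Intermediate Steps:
W(t, H) = 1 + 19*H (W(t, H) = (H + (3*6)*H) + 1 = (H + 18*H) + 1 = 19*H + 1 = 1 + 19*H)
v = -1/11 (v = 1/((0 - 1*6) - 5) = 1/((0 - 6) - 5) = 1/(-6 - 5) = 1/(-11) = -1/11 ≈ -0.090909)
V(m, s) = 9 + 9*m (V(m, s) = 9*(m + 1) = 9*(1 + m) = 9 + 9*m)
V(6, v)*W(12, -13) = (9 + 9*6)*(1 + 19*(-13)) = (9 + 54)*(1 - 247) = 63*(-246) = -15498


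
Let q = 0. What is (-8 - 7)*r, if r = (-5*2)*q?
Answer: 0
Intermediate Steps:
r = 0 (r = -5*2*0 = -10*0 = 0)
(-8 - 7)*r = (-8 - 7)*0 = -15*0 = 0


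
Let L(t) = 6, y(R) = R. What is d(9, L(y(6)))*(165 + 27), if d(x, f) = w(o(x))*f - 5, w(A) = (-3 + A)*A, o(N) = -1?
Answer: 3648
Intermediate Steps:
w(A) = A*(-3 + A)
d(x, f) = -5 + 4*f (d(x, f) = (-(-3 - 1))*f - 5 = (-1*(-4))*f - 5 = 4*f - 5 = -5 + 4*f)
d(9, L(y(6)))*(165 + 27) = (-5 + 4*6)*(165 + 27) = (-5 + 24)*192 = 19*192 = 3648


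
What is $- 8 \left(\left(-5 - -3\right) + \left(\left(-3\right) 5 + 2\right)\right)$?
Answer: $120$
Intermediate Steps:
$- 8 \left(\left(-5 - -3\right) + \left(\left(-3\right) 5 + 2\right)\right) = - 8 \left(\left(-5 + 3\right) + \left(-15 + 2\right)\right) = - 8 \left(-2 - 13\right) = \left(-8\right) \left(-15\right) = 120$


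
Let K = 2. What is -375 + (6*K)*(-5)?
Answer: -435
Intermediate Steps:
-375 + (6*K)*(-5) = -375 + (6*2)*(-5) = -375 + 12*(-5) = -375 - 60 = -435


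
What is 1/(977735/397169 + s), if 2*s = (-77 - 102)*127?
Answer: -794338/9026887407 ≈ -8.7997e-5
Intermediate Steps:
s = -22733/2 (s = ((-77 - 102)*127)/2 = (-179*127)/2 = (½)*(-22733) = -22733/2 ≈ -11367.)
1/(977735/397169 + s) = 1/(977735/397169 - 22733/2) = 1/(-9026887407/794338) = -794338/9026887407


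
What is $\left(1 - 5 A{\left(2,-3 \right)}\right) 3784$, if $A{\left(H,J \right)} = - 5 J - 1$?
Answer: $-261096$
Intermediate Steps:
$A{\left(H,J \right)} = -1 - 5 J$ ($A{\left(H,J \right)} = - 5 J - 1 = -1 - 5 J$)
$\left(1 - 5 A{\left(2,-3 \right)}\right) 3784 = \left(1 - 5 \left(-1 - -15\right)\right) 3784 = \left(1 - 5 \left(-1 + 15\right)\right) 3784 = \left(1 - 70\right) 3784 = \left(-69\right) 3784 = -261096$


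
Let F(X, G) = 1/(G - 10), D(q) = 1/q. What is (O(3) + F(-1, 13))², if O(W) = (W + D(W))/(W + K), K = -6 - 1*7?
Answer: 0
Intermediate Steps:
K = -13 (K = -6 - 7 = -13)
F(X, G) = 1/(-10 + G)
O(W) = (W + 1/W)/(-13 + W) (O(W) = (W + 1/W)/(W - 13) = (W + 1/W)/(-13 + W))
(O(3) + F(-1, 13))² = ((1 + 3²)/(3*(-13 + 3)) + 1/(-10 + 13))² = ((⅓)*(1 + 9)/(-10) + 1/3)² = ((⅓)*(-⅒)*10 + ⅓)² = (-⅓ + ⅓)² = 0² = 0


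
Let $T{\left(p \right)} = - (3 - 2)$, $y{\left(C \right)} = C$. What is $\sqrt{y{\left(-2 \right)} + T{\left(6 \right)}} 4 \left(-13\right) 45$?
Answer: $- 2340 i \sqrt{3} \approx - 4053.0 i$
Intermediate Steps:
$T{\left(p \right)} = -1$ ($T{\left(p \right)} = \left(-1\right) 1 = -1$)
$\sqrt{y{\left(-2 \right)} + T{\left(6 \right)}} 4 \left(-13\right) 45 = \sqrt{-2 - 1} \cdot 4 \left(-13\right) 45 = \sqrt{-3} \left(-52\right) 45 = i \sqrt{3} \left(-52\right) 45 = - 52 i \sqrt{3} \cdot 45 = - 2340 i \sqrt{3}$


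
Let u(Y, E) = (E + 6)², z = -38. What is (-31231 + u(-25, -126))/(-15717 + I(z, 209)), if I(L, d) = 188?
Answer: 16831/15529 ≈ 1.0838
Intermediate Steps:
u(Y, E) = (6 + E)²
(-31231 + u(-25, -126))/(-15717 + I(z, 209)) = (-31231 + (6 - 126)²)/(-15717 + 188) = (-31231 + (-120)²)/(-15529) = (-31231 + 14400)*(-1/15529) = -16831*(-1/15529) = 16831/15529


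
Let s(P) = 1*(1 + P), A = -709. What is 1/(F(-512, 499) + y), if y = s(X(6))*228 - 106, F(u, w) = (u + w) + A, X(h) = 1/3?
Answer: -1/524 ≈ -0.0019084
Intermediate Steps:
X(h) = ⅓
s(P) = 1 + P
F(u, w) = -709 + u + w (F(u, w) = (u + w) - 709 = -709 + u + w)
y = 198 (y = (1 + ⅓)*228 - 106 = (4/3)*228 - 106 = 304 - 106 = 198)
1/(F(-512, 499) + y) = 1/((-709 - 512 + 499) + 198) = 1/(-722 + 198) = 1/(-524) = -1/524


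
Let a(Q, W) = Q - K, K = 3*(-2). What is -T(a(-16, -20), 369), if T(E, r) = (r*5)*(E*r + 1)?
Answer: 6806205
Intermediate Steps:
K = -6
a(Q, W) = 6 + Q (a(Q, W) = Q - 1*(-6) = Q + 6 = 6 + Q)
T(E, r) = 5*r*(1 + E*r) (T(E, r) = (5*r)*(1 + E*r) = 5*r*(1 + E*r))
-T(a(-16, -20), 369) = -5*369*(1 + (6 - 16)*369) = -5*369*(1 - 10*369) = -5*369*(1 - 3690) = -5*369*(-3689) = -1*(-6806205) = 6806205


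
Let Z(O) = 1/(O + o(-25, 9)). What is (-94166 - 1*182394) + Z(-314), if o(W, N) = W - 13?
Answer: -97349121/352 ≈ -2.7656e+5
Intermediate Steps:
o(W, N) = -13 + W
Z(O) = 1/(-38 + O) (Z(O) = 1/(O + (-13 - 25)) = 1/(O - 38) = 1/(-38 + O))
(-94166 - 1*182394) + Z(-314) = (-94166 - 1*182394) + 1/(-38 - 314) = (-94166 - 182394) + 1/(-352) = -276560 - 1/352 = -97349121/352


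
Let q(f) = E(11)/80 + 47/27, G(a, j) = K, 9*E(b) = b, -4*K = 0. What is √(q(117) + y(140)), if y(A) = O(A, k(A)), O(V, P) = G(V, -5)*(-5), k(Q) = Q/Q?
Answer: √56895/180 ≈ 1.3251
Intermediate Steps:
K = 0 (K = -¼*0 = 0)
k(Q) = 1
E(b) = b/9
G(a, j) = 0
q(f) = 3793/2160 (q(f) = ((⅑)*11)/80 + 47/27 = (11/9)*(1/80) + 47*(1/27) = 11/720 + 47/27 = 3793/2160)
O(V, P) = 0 (O(V, P) = 0*(-5) = 0)
y(A) = 0
√(q(117) + y(140)) = √(3793/2160 + 0) = √(3793/2160) = √56895/180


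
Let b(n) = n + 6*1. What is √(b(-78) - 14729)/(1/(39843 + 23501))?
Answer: 1203536*I*√41 ≈ 7.7064e+6*I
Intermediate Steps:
b(n) = 6 + n (b(n) = n + 6 = 6 + n)
√(b(-78) - 14729)/(1/(39843 + 23501)) = √((6 - 78) - 14729)/(1/(39843 + 23501)) = √(-72 - 14729)/(1/63344) = √(-14801)/(1/63344) = (19*I*√41)*63344 = 1203536*I*√41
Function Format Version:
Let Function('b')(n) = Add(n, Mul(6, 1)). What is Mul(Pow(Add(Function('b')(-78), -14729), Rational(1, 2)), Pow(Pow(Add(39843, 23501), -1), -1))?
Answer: Mul(1203536, I, Pow(41, Rational(1, 2))) ≈ Mul(7.7064e+6, I)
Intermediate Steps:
Function('b')(n) = Add(6, n) (Function('b')(n) = Add(n, 6) = Add(6, n))
Mul(Pow(Add(Function('b')(-78), -14729), Rational(1, 2)), Pow(Pow(Add(39843, 23501), -1), -1)) = Mul(Pow(Add(Add(6, -78), -14729), Rational(1, 2)), Pow(Pow(Add(39843, 23501), -1), -1)) = Mul(Pow(Add(-72, -14729), Rational(1, 2)), Pow(Pow(63344, -1), -1)) = Mul(Pow(-14801, Rational(1, 2)), Pow(Rational(1, 63344), -1)) = Mul(Mul(19, I, Pow(41, Rational(1, 2))), 63344) = Mul(1203536, I, Pow(41, Rational(1, 2)))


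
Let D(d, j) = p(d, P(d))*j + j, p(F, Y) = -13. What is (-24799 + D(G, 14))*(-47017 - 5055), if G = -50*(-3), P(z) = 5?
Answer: 1300081624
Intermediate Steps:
G = 150
D(d, j) = -12*j (D(d, j) = -13*j + j = -12*j)
(-24799 + D(G, 14))*(-47017 - 5055) = (-24799 - 12*14)*(-47017 - 5055) = (-24799 - 168)*(-52072) = -24967*(-52072) = 1300081624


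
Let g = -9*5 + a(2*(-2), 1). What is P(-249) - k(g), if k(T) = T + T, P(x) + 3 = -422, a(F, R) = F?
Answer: -327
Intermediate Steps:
P(x) = -425 (P(x) = -3 - 422 = -425)
g = -49 (g = -9*5 + 2*(-2) = -45 - 4 = -49)
k(T) = 2*T
P(-249) - k(g) = -425 - 2*(-49) = -425 - 1*(-98) = -425 + 98 = -327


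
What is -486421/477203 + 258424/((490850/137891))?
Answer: 8502288498504151/117117546275 ≈ 72596.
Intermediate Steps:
-486421/477203 + 258424/((490850/137891)) = -486421*1/477203 + 258424/((490850*(1/137891))) = -486421/477203 + 258424/(490850/137891) = -486421/477203 + 258424*(137891/490850) = -486421/477203 + 17817171892/245425 = 8502288498504151/117117546275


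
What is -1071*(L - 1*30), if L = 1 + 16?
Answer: 13923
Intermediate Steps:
L = 17
-1071*(L - 1*30) = -1071*(17 - 1*30) = -1071*(17 - 30) = -1071*(-13) = 13923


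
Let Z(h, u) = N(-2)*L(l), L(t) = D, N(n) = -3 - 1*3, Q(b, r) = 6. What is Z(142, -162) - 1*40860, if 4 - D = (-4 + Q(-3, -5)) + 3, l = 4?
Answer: -40854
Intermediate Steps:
N(n) = -6 (N(n) = -3 - 3 = -6)
D = -1 (D = 4 - ((-4 + 6) + 3) = 4 - (2 + 3) = 4 - 1*5 = 4 - 5 = -1)
L(t) = -1
Z(h, u) = 6 (Z(h, u) = -6*(-1) = 6)
Z(142, -162) - 1*40860 = 6 - 1*40860 = 6 - 40860 = -40854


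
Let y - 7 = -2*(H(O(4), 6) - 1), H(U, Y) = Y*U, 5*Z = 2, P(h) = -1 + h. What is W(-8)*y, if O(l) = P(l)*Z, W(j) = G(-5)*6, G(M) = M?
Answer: 162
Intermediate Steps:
Z = ⅖ (Z = (⅕)*2 = ⅖ ≈ 0.40000)
W(j) = -30 (W(j) = -5*6 = -30)
O(l) = -⅖ + 2*l/5 (O(l) = (-1 + l)*(⅖) = -⅖ + 2*l/5)
H(U, Y) = U*Y
y = -27/5 (y = 7 - 2*((-⅖ + (⅖)*4)*6 - 1) = 7 - 2*((-⅖ + 8/5)*6 - 1) = 7 - 2*((6/5)*6 - 1) = 7 - 2*(36/5 - 1) = 7 - 2*31/5 = 7 - 62/5 = -27/5 ≈ -5.4000)
W(-8)*y = -30*(-27/5) = 162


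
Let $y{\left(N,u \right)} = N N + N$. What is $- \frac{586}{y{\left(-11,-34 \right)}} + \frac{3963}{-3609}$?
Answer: $- \frac{425134}{66165} \approx -6.4254$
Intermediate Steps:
$y{\left(N,u \right)} = N + N^{2}$ ($y{\left(N,u \right)} = N^{2} + N = N + N^{2}$)
$- \frac{586}{y{\left(-11,-34 \right)}} + \frac{3963}{-3609} = - \frac{586}{\left(-11\right) \left(1 - 11\right)} + \frac{3963}{-3609} = - \frac{586}{\left(-11\right) \left(-10\right)} + 3963 \left(- \frac{1}{3609}\right) = - \frac{586}{110} - \frac{1321}{1203} = \left(-586\right) \frac{1}{110} - \frac{1321}{1203} = - \frac{293}{55} - \frac{1321}{1203} = - \frac{425134}{66165}$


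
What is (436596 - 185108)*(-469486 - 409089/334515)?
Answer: -453980698460896/3845 ≈ -1.1807e+11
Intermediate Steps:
(436596 - 185108)*(-469486 - 409089/334515) = 251488*(-469486 - 409089*1/334515) = 251488*(-469486 - 136363/111505) = 251488*(-52350172793/111505) = -453980698460896/3845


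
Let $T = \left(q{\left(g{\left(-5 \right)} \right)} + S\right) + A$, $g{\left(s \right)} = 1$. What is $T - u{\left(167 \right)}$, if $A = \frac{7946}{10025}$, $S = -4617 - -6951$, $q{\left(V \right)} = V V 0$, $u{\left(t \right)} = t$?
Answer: $\frac{21732121}{10025} \approx 2167.8$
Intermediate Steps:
$q{\left(V \right)} = 0$ ($q{\left(V \right)} = V^{2} \cdot 0 = 0$)
$S = 2334$ ($S = -4617 + 6951 = 2334$)
$A = \frac{7946}{10025}$ ($A = 7946 \cdot \frac{1}{10025} = \frac{7946}{10025} \approx 0.79262$)
$T = \frac{23406296}{10025}$ ($T = \left(0 + 2334\right) + \frac{7946}{10025} = 2334 + \frac{7946}{10025} = \frac{23406296}{10025} \approx 2334.8$)
$T - u{\left(167 \right)} = \frac{23406296}{10025} - 167 = \frac{21732121}{10025}$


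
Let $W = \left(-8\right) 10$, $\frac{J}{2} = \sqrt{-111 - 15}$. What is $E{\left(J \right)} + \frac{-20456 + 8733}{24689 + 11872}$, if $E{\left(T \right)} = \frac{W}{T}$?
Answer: $- \frac{11723}{36561} + \frac{20 i \sqrt{14}}{21} \approx -0.32064 + 3.5635 i$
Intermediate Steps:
$J = 6 i \sqrt{14}$ ($J = 2 \sqrt{-111 - 15} = 2 \sqrt{-126} = 2 \cdot 3 i \sqrt{14} = 6 i \sqrt{14} \approx 22.45 i$)
$W = -80$
$E{\left(T \right)} = - \frac{80}{T}$
$E{\left(J \right)} + \frac{-20456 + 8733}{24689 + 11872} = - \frac{80}{6 i \sqrt{14}} + \frac{-20456 + 8733}{24689 + 11872} = - 80 \left(- \frac{i \sqrt{14}}{84}\right) - \frac{11723}{36561} = \frac{20 i \sqrt{14}}{21} - \frac{11723}{36561} = - \frac{11723}{36561} + \frac{20 i \sqrt{14}}{21}$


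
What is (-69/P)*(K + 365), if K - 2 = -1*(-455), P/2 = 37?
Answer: -28359/37 ≈ -766.46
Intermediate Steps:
P = 74 (P = 2*37 = 74)
K = 457 (K = 2 - 1*(-455) = 2 + 455 = 457)
(-69/P)*(K + 365) = (-69/74)*(457 + 365) = -69*1/74*822 = -69/74*822 = -28359/37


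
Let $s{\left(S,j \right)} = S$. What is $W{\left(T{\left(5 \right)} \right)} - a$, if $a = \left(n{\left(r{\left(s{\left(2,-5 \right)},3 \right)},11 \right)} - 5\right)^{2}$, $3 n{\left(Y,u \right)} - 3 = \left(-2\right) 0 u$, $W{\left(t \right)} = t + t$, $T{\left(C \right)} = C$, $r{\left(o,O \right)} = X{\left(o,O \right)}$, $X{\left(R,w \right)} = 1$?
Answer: $-6$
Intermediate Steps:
$r{\left(o,O \right)} = 1$
$W{\left(t \right)} = 2 t$
$n{\left(Y,u \right)} = 1$ ($n{\left(Y,u \right)} = 1 + \frac{\left(-2\right) 0 u}{3} = 1 + \frac{0 u}{3} = 1 + \frac{1}{3} \cdot 0 = 1 + 0 = 1$)
$a = 16$ ($a = \left(1 - 5\right)^{2} = \left(-4\right)^{2} = 16$)
$W{\left(T{\left(5 \right)} \right)} - a = 2 \cdot 5 - 16 = 10 - 16 = -6$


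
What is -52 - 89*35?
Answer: -3167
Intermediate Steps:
-52 - 89*35 = -52 - 3115 = -3167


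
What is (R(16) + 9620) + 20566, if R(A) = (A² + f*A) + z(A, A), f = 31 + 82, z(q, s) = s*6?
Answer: 32346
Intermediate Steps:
z(q, s) = 6*s
f = 113
R(A) = A² + 119*A (R(A) = (A² + 113*A) + 6*A = A² + 119*A)
(R(16) + 9620) + 20566 = (16*(119 + 16) + 9620) + 20566 = (16*135 + 9620) + 20566 = (2160 + 9620) + 20566 = 11780 + 20566 = 32346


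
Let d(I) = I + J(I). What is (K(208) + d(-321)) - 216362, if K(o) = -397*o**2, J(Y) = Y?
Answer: -17392812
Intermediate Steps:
d(I) = 2*I (d(I) = I + I = 2*I)
(K(208) + d(-321)) - 216362 = (-397*208**2 + 2*(-321)) - 216362 = (-397*43264 - 642) - 216362 = (-17175808 - 642) - 216362 = -17176450 - 216362 = -17392812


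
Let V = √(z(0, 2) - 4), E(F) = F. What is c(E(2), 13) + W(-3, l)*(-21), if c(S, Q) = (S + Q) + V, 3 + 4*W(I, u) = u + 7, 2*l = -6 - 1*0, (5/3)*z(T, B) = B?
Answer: 39/4 + I*√70/5 ≈ 9.75 + 1.6733*I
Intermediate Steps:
z(T, B) = 3*B/5
l = -3 (l = (-6 - 1*0)/2 = (-6 + 0)/2 = (½)*(-6) = -3)
W(I, u) = 1 + u/4 (W(I, u) = -¾ + (u + 7)/4 = -¾ + (7 + u)/4 = -¾ + (7/4 + u/4) = 1 + u/4)
V = I*√70/5 (V = √((⅗)*2 - 4) = √(6/5 - 4) = √(-14/5) = I*√70/5 ≈ 1.6733*I)
c(S, Q) = Q + S + I*√70/5 (c(S, Q) = (S + Q) + I*√70/5 = (Q + S) + I*√70/5 = Q + S + I*√70/5)
c(E(2), 13) + W(-3, l)*(-21) = (13 + 2 + I*√70/5) + (1 + (¼)*(-3))*(-21) = (15 + I*√70/5) + (1 - ¾)*(-21) = (15 + I*√70/5) + (¼)*(-21) = (15 + I*√70/5) - 21/4 = 39/4 + I*√70/5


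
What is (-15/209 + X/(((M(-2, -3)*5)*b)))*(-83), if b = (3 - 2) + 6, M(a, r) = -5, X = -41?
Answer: -493352/36575 ≈ -13.489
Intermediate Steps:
b = 7 (b = 1 + 6 = 7)
(-15/209 + X/(((M(-2, -3)*5)*b)))*(-83) = (-15/209 - 41/(-5*5*7))*(-83) = (-15*1/209 - 41/((-25*7)))*(-83) = (-15/209 - 41/(-175))*(-83) = (-15/209 - 41*(-1/175))*(-83) = (-15/209 + 41/175)*(-83) = (5944/36575)*(-83) = -493352/36575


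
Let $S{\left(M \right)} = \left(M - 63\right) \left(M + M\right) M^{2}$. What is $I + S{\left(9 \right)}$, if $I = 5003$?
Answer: $-73729$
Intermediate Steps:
$S{\left(M \right)} = 2 M^{3} \left(-63 + M\right)$ ($S{\left(M \right)} = \left(-63 + M\right) 2 M M^{2} = 2 M \left(-63 + M\right) M^{2} = 2 M^{3} \left(-63 + M\right)$)
$I + S{\left(9 \right)} = 5003 + 2 \cdot 9^{3} \left(-63 + 9\right) = 5003 + 2 \cdot 729 \left(-54\right) = 5003 - 78732 = -73729$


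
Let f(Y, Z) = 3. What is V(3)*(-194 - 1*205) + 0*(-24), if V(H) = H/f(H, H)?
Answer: -399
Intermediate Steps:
V(H) = H/3
V(3)*(-194 - 1*205) + 0*(-24) = ((⅓)*3)*(-194 - 1*205) + 0*(-24) = 1*(-194 - 205) + 0 = 1*(-399) + 0 = -399 + 0 = -399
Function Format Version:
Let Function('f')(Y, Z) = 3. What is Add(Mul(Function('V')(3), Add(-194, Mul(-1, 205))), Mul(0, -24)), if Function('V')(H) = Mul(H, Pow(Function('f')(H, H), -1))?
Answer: -399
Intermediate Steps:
Function('V')(H) = Mul(Rational(1, 3), H) (Function('V')(H) = Mul(H, Pow(3, -1)) = Mul(H, Rational(1, 3)) = Mul(Rational(1, 3), H))
Add(Mul(Function('V')(3), Add(-194, Mul(-1, 205))), Mul(0, -24)) = Add(Mul(Mul(Rational(1, 3), 3), Add(-194, Mul(-1, 205))), Mul(0, -24)) = Add(Mul(1, Add(-194, -205)), 0) = Add(Mul(1, -399), 0) = Add(-399, 0) = -399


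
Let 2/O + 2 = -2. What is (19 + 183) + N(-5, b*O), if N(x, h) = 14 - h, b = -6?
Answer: 213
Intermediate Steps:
O = -½ (O = 2/(-2 - 2) = 2/(-4) = 2*(-¼) = -½ ≈ -0.50000)
(19 + 183) + N(-5, b*O) = (19 + 183) + (14 - (-6)*(-1)/2) = 202 + (14 - 1*3) = 202 + (14 - 3) = 202 + 11 = 213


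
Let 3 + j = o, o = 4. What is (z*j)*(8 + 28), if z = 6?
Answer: 216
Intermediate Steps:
j = 1 (j = -3 + 4 = 1)
(z*j)*(8 + 28) = (6*1)*(8 + 28) = 6*36 = 216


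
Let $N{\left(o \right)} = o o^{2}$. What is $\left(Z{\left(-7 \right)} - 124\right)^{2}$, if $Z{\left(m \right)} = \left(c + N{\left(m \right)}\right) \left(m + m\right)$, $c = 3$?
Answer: $21492496$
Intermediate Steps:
$N{\left(o \right)} = o^{3}$
$Z{\left(m \right)} = 2 m \left(3 + m^{3}\right)$ ($Z{\left(m \right)} = \left(3 + m^{3}\right) \left(m + m\right) = \left(3 + m^{3}\right) 2 m = 2 m \left(3 + m^{3}\right)$)
$\left(Z{\left(-7 \right)} - 124\right)^{2} = \left(2 \left(-7\right) \left(3 + \left(-7\right)^{3}\right) - 124\right)^{2} = \left(2 \left(-7\right) \left(3 - 343\right) - 124\right)^{2} = \left(2 \left(-7\right) \left(-340\right) - 124\right)^{2} = \left(4760 - 124\right)^{2} = 4636^{2} = 21492496$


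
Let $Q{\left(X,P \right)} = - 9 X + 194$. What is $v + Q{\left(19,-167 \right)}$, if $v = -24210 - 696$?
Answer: $-24883$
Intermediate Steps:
$v = -24906$
$Q{\left(X,P \right)} = 194 - 9 X$
$v + Q{\left(19,-167 \right)} = -24906 + \left(194 - 171\right) = -24906 + 23 = -24883$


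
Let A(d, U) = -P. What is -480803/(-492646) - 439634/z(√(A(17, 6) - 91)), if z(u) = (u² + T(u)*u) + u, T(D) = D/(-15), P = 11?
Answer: 15164115340897/3319941394 + 5495425*I*√102/114563 ≈ 4567.6 + 484.46*I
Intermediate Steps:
T(D) = -D/15 (T(D) = D*(-1/15) = -D/15)
A(d, U) = -11 (A(d, U) = -1*11 = -11)
z(u) = u + 14*u²/15 (z(u) = (u² + (-u/15)*u) + u = (u² - u²/15) + u = 14*u²/15 + u = u + 14*u²/15)
-480803/(-492646) - 439634/z(√(A(17, 6) - 91)) = -480803/(-492646) - 439634*15/(√(-11 - 91)*(15 + 14*√(-11 - 91))) = -480803*(-1/492646) - 439634*(-5*I*√102/(34*(15 + 14*√(-102)))) = 480803/492646 - 439634*(-5*I*√102/(34*(15 + 14*(I*√102)))) = 480803/492646 - 439634*(-5*I*√102/(34*(15 + 14*I*√102))) = 480803/492646 - (-1099085)*I*√102/(17*(15 + 14*I*√102)) = 480803/492646 + 1099085*I*√102/(17*(15 + 14*I*√102))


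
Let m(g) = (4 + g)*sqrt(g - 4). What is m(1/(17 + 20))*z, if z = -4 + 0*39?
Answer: -4172*I*sqrt(111)/1369 ≈ -32.107*I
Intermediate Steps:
m(g) = sqrt(-4 + g)*(4 + g) (m(g) = (4 + g)*sqrt(-4 + g) = sqrt(-4 + g)*(4 + g))
z = -4 (z = -4 + 0 = -4)
m(1/(17 + 20))*z = (sqrt(-4 + 1/(17 + 20))*(4 + 1/(17 + 20)))*(-4) = (sqrt(-4 + 1/37)*(4 + 1/37))*(-4) = (sqrt(-147/37)*(149/37))*(-4) = ((7*I*sqrt(111)/37)*(149/37))*(-4) = (1043*I*sqrt(111)/1369)*(-4) = -4172*I*sqrt(111)/1369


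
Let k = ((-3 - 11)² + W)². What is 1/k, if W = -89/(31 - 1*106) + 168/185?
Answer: 7700625/302184382369 ≈ 2.5483e-5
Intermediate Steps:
W = 5813/2775 (W = -89/(31 - 106) + 168*(1/185) = -89/(-75) + 168/185 = -89*(-1/75) + 168/185 = 89/75 + 168/185 = 5813/2775 ≈ 2.0948)
k = 302184382369/7700625 (k = ((-3 - 11)² + 5813/2775)² = ((-14)² + 5813/2775)² = (196 + 5813/2775)² = (549713/2775)² = 302184382369/7700625 ≈ 39242.)
1/k = 1/(302184382369/7700625) = 7700625/302184382369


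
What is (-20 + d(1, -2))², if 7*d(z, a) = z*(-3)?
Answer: 20449/49 ≈ 417.33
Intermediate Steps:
d(z, a) = -3*z/7 (d(z, a) = (z*(-3))/7 = (-3*z)/7 = -3*z/7)
(-20 + d(1, -2))² = (-20 - 3/7*1)² = (-20 - 3/7)² = (-143/7)² = 20449/49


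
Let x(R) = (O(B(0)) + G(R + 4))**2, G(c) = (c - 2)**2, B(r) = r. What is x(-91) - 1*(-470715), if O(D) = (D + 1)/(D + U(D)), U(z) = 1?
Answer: 63228799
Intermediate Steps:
G(c) = (-2 + c)**2
O(D) = 1 (O(D) = (D + 1)/(D + 1) = (1 + D)/(1 + D) = 1)
x(R) = (1 + (2 + R)**2)**2 (x(R) = (1 + (-2 + (R + 4))**2)**2 = (1 + (-2 + (4 + R))**2)**2 = (1 + (2 + R)**2)**2)
x(-91) - 1*(-470715) = (1 + (2 - 91)**2)**2 - 1*(-470715) = (1 + (-89)**2)**2 + 470715 = (1 + 7921)**2 + 470715 = 7922**2 + 470715 = 62758084 + 470715 = 63228799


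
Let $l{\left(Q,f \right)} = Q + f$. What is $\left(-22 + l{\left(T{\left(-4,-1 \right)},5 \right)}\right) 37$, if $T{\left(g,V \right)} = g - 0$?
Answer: $-777$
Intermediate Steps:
$T{\left(g,V \right)} = g$ ($T{\left(g,V \right)} = g + 0 = g$)
$\left(-22 + l{\left(T{\left(-4,-1 \right)},5 \right)}\right) 37 = \left(-22 + \left(-4 + 5\right)\right) 37 = \left(-22 + 1\right) 37 = \left(-21\right) 37 = -777$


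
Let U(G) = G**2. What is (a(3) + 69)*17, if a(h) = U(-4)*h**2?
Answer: 3621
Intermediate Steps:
a(h) = 16*h**2 (a(h) = (-4)**2*h**2 = 16*h**2)
(a(3) + 69)*17 = (16*3**2 + 69)*17 = (16*9 + 69)*17 = (144 + 69)*17 = 213*17 = 3621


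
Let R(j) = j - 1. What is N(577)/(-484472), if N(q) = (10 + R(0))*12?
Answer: -27/121118 ≈ -0.00022292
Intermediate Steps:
R(j) = -1 + j
N(q) = 108 (N(q) = (10 + (-1 + 0))*12 = (10 - 1)*12 = 9*12 = 108)
N(577)/(-484472) = 108/(-484472) = 108*(-1/484472) = -27/121118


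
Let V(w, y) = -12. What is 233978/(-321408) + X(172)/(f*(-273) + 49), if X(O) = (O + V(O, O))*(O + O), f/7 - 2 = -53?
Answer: -256244923/1567024704 ≈ -0.16352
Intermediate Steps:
f = -357 (f = 14 + 7*(-53) = 14 - 371 = -357)
X(O) = 2*O*(-12 + O) (X(O) = (O - 12)*(O + O) = (-12 + O)*(2*O) = 2*O*(-12 + O))
233978/(-321408) + X(172)/(f*(-273) + 49) = 233978/(-321408) + (2*172*(-12 + 172))/(-357*(-273) + 49) = 233978*(-1/321408) + (2*172*160)/(97461 + 49) = -116989/160704 + 55040/97510 = -116989/160704 + 55040*(1/97510) = -116989/160704 + 5504/9751 = -256244923/1567024704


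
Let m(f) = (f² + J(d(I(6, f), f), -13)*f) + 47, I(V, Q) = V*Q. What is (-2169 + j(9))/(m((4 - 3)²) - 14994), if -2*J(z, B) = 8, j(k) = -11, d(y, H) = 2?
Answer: 218/1495 ≈ 0.14582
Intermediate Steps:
I(V, Q) = Q*V
J(z, B) = -4 (J(z, B) = -½*8 = -4)
m(f) = 47 + f² - 4*f (m(f) = (f² - 4*f) + 47 = 47 + f² - 4*f)
(-2169 + j(9))/(m((4 - 3)²) - 14994) = (-2169 - 11)/((47 + ((4 - 3)²)² - 4*(4 - 3)²) - 14994) = -2180/((47 + (1²)² - 4*1²) - 14994) = -2180/((47 + 1² - 4*1) - 14994) = -2180/((47 + 1 - 4) - 14994) = -2180/(44 - 14994) = -2180/(-14950) = -2180*(-1/14950) = 218/1495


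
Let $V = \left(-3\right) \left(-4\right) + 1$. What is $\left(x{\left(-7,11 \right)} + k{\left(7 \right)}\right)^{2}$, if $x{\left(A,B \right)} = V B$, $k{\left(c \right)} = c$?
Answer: $22500$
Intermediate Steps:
$V = 13$ ($V = 12 + 1 = 13$)
$x{\left(A,B \right)} = 13 B$
$\left(x{\left(-7,11 \right)} + k{\left(7 \right)}\right)^{2} = \left(13 \cdot 11 + 7\right)^{2} = \left(143 + 7\right)^{2} = 150^{2} = 22500$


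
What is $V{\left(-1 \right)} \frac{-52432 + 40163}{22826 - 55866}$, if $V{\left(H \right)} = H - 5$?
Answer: $- \frac{36807}{16520} \approx -2.228$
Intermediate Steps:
$V{\left(H \right)} = -5 + H$
$V{\left(-1 \right)} \frac{-52432 + 40163}{22826 - 55866} = \left(-5 - 1\right) \frac{-52432 + 40163}{22826 - 55866} = - 6 \left(- \frac{12269}{-33040}\right) = - 6 \left(\left(-12269\right) \left(- \frac{1}{33040}\right)\right) = \left(-6\right) \frac{12269}{33040} = - \frac{36807}{16520}$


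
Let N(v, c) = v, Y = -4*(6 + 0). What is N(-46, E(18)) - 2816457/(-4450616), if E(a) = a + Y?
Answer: -201911879/4450616 ≈ -45.367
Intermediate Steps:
Y = -24 (Y = -4*6 = -24)
E(a) = -24 + a (E(a) = a - 24 = -24 + a)
N(-46, E(18)) - 2816457/(-4450616) = -46 - 2816457/(-4450616) = -46 - 2816457*(-1/4450616) = -46 + 2816457/4450616 = -201911879/4450616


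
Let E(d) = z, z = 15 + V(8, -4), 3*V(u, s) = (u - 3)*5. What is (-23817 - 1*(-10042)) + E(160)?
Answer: -41255/3 ≈ -13752.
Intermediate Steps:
V(u, s) = -5 + 5*u/3 (V(u, s) = ((u - 3)*5)/3 = ((-3 + u)*5)/3 = (-15 + 5*u)/3 = -5 + 5*u/3)
z = 70/3 (z = 15 + (-5 + (5/3)*8) = 15 + (-5 + 40/3) = 15 + 25/3 = 70/3 ≈ 23.333)
E(d) = 70/3
(-23817 - 1*(-10042)) + E(160) = (-23817 - 1*(-10042)) + 70/3 = (-23817 + 10042) + 70/3 = -13775 + 70/3 = -41255/3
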